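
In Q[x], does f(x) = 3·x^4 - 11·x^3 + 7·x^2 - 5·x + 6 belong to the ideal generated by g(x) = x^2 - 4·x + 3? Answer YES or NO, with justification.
YES

In Q[x] the ideal (g) consists of all multiples of g, so f ∈ (g) iff g | f, i.e. iff the remainder of f on division by g is 0. Divide f by g (g is monic, so eliminate the leading term of the running remainder at each step):
  leading term 3·x^4: subtract (3·x^2)·g(x) = 3·x^4 - 12·x^3 + 9·x^2, leaving x^3 - 2·x^2 - 5·x + 6
  leading term x^3: subtract (x)·g(x) = x^3 - 4·x^2 + 3·x, leaving 2·x^2 - 8·x + 6
  leading term 2·x^2: subtract (2)·g(x) = 2·x^2 - 8·x + 6, leaving 0
The remainder is 0, so f(x) = g(x) · h(x) with h(x) = 3·x^2 + x + 2. Hence g | f, i.e. f ∈ (g).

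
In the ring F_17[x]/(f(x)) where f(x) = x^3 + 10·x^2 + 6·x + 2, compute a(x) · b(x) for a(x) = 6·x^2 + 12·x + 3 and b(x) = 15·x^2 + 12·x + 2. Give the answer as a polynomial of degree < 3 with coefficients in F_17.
Multiply as integer polynomials: a · b = 90·x^4 + 252·x^3 + 201·x^2 + 60·x + 6. Reducing coefficients mod 17: a · b ≡ 5·x^4 + 14·x^3 + 14·x^2 + 9·x + 6. Now divide by f(x) = x^3 + 10·x^2 + 6·x + 2 in F_17[x], eliminating the leading term at each step:
  leading term 5·x^4: subtract (5·x)·f(x) = 5·x^4 + 16·x^3 + 13·x^2 + 10·x, leaving 15·x^3 + x^2 + 16·x + 6 (coefficients mod 17)
  leading term 15·x^3: subtract (15)·f(x) = 15·x^3 + 14·x^2 + 5·x + 13, leaving 4·x^2 + 11·x + 10 (coefficients mod 17)
The degree is now < 3, so this is the remainder. Hence a · b ≡ 4·x^2 + 11·x + 10 in F_17[x]/(f).

Final answer: a · b ≡ 4·x^2 + 11·x + 10 (mod f(x))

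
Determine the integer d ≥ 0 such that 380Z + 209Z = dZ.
(380, 209) = (19); d = 19

In the PID Z, (a, b) is generated by gcd(a, b). Compute gcd(380, 209) with the extended Euclidean algorithm, tracking rows (r, s, t) with s·380 + t·209 = r:
  row A: (380, 1, 0)   [1·380 + 0·209 = 380]
  row B: (209, 0, 1)   [0·380 + 1·209 = 209]
  380 = 1·209 + 171   → row C = row A − 1·row B = (171, 1, −1)   [check: 1·380 − 1·209 = 171]
  209 = 1·171 + 38   → row D = row B − 1·row C = (38, −1, 2)   [check: −1·380 + 2·209 = 38]
  171 = 4·38 + 19   → row E = row C − 4·row D = (19, 5, −9)   [check: 5·380 − 9·209 = 19]
  38 = 2·19 + 0   → remainder 0, stop. gcd = 19 (last nonzero row E).
So gcd(380, 209) = 19, with Bézout identity 5·380 − 9·209 = 19. Containment (⊇): the Bézout identity exhibits 19 as an element of (380, 209), giving (19) ⊆ (380, 209). Containment (⊆): since 19 | 380 and 19 | 209 (380 = 19·20, 209 = 19·11), every Z-linear combination of 380 and 209 is divisible by 19, so (380, 209) ⊆ (19). Therefore (380, 209) = (19), d = 19.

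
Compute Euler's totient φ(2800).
φ is multiplicative, with φ(p^e) = p^e − p^(e−1). Factorise 2800 = 2^4 · 5^2 · 7. Then
  φ(2800) = (2^4 − 2^3) · (5^2 − 5^1) · (7 − 1) = 8 · 20 · 6 = 960.

Final answer: φ(2800) = 960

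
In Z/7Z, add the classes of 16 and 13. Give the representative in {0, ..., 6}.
1

Reduce the summands first: 16 ≡ 2, 13 ≡ 6 (mod 7), so 16 + 13 ≡ 2 + 6 (mod 7). 2 + 6 = 8; 8 = 1·7 + 1, so (16 + 13) mod 7 = 1.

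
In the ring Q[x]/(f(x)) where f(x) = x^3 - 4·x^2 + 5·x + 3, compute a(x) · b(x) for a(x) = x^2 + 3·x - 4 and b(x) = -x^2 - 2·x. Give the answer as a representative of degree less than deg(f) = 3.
a · b ≡ -33·x^2 + 56·x + 27 (mod f(x))

First multiply in Q[x] without reducing: a · b = -x^4 - 5·x^3 - 2·x^2 + 8·x. Now divide by f(x) = x^3 - 4·x^2 + 5·x + 3, eliminating the leading term at each step:
  leading term -x^4: subtract (-x)·f(x) = -x^4 + 4·x^3 - 5·x^2 - 3·x, leaving -9·x^3 + 3·x^2 + 11·x
  leading term -9·x^3: subtract (-9)·f(x) = -9·x^3 + 36·x^2 - 45·x - 27, leaving -33·x^2 + 56·x + 27
The degree is now < 3, so this is the remainder. Hence a · b ≡ -33·x^2 + 56·x + 27 in Q[x]/(f).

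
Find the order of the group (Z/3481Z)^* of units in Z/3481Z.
|(Z/3481Z)^*| = 3422

(Z/3481Z)^* consists of the classes a with gcd(a, 3481) = 1, so its order is φ(3481). φ is multiplicative, with φ(p^e) = p^e − p^(e−1). Factorise 3481 = 59^2. Then
  φ(3481) = (59^2 − 59^1) = 3422 = 3422.
Thus |(Z/3481Z)^*| = 3422.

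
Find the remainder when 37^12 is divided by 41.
Use repeated squaring. Binary(12) = 1100. Walk through the bits of the exponent 12 left-to-right: at each bit after the leading one, square the running value, then multiply by 37 if the bit is 1 (always reducing mod 41):
  bit 1 = 1 (leading): start with 37.
  bit 2 = 1: square 37^2 = 1369 ≡ 16; bit is 1, so multiply 16·37 = 592 ≡ 18 (mod 41).
  bit 3 = 0: square 18^2 = 324 ≡ 37 (mod 41).
  bit 4 = 0: square 37^2 = 1369 ≡ 16 (mod 41).
Final value: 37^12 ≡ 16 (mod 41).

Final answer: 16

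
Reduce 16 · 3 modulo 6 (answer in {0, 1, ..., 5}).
Reduce the factors first: 16 ≡ 4 (mod 6), so 16 · 3 ≡ 4 · 3 (mod 6). 4 · 3 = 12. Dividing by 6: 12 = 2·6 + 0. So (16 · 3) mod 6 = 0.

Final answer: 0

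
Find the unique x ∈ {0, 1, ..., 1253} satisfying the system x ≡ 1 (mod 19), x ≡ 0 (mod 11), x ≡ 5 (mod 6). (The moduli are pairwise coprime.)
x ≡ 77 (mod 1254); the representative in [0, 1254) is 77

The moduli 19, 11, 6 are pairwise coprime, so by the CRT there is a unique solution mod 19·11·6 = 1254.
Solve by successive substitution. Start with x ≡ 1 (mod 19).
  Combine with x ≡ 0 (mod 11): write x = 1 + 19·t and require 1 + 19·t ≡ 0 (mod 11), i.e. 19·t ≡ 0 − 1 ≡ 10 (mod 11). Since 19^(−1) ≡ 7 (mod 11) (19 ≡ 8 (mod 11)), t ≡ 7·10 ≡ 4 (mod 11). So x ≡ 1 + 19·4 = 77 (mod 209).
  Combine with x ≡ 5 (mod 6): write x = 77 + 209·t and require 77 + 209·t ≡ 5 (mod 6), i.e. 209·t ≡ 5 − 77 ≡ 0 (mod 6). Since 209^(−1) ≡ 5 (mod 6) (209 ≡ 5 (mod 6)), t ≡ 5·0 ≡ 0 (mod 6). So x ≡ 77 + 209·0 = 77 (mod 1254).
Unique solution in [0, 1254): x = 77.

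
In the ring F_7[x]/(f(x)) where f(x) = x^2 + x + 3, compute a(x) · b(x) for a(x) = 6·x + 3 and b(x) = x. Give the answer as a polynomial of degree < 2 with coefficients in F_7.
a · b ≡ 4·x + 3 (mod f(x))

Multiply as integer polynomials: a · b = 6·x^2 + 3·x. Reducing coefficients mod 7: a · b ≡ 6·x^2 + 3·x. Now divide by f(x) = x^2 + x + 3 in F_7[x], eliminating the leading term at each step:
  leading term 6·x^2: subtract (6)·f(x) = 6·x^2 + 6·x + 4, leaving 4·x + 3 (coefficients mod 7)
The degree is now < 2, so this is the remainder. Hence a · b ≡ 4·x + 3 in F_7[x]/(f).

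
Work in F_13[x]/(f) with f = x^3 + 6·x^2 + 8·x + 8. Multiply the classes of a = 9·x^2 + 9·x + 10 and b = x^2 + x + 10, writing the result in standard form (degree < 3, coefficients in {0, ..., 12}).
a · b ≡ 6·x^2 + 4·x + 11 (mod f(x))

Multiply as integer polynomials: a · b = 9·x^4 + 18·x^3 + 109·x^2 + 100·x + 100. Reducing coefficients mod 13: a · b ≡ 9·x^4 + 5·x^3 + 5·x^2 + 9·x + 9. Now divide by f(x) = x^3 + 6·x^2 + 8·x + 8 in F_13[x], eliminating the leading term at each step:
  leading term 9·x^4: subtract (9·x)·f(x) = 9·x^4 + 2·x^3 + 7·x^2 + 7·x, leaving 3·x^3 + 11·x^2 + 2·x + 9 (coefficients mod 13)
  leading term 3·x^3: subtract (3)·f(x) = 3·x^3 + 5·x^2 + 11·x + 11, leaving 6·x^2 + 4·x + 11 (coefficients mod 13)
The degree is now < 3, so this is the remainder. Hence a · b ≡ 6·x^2 + 4·x + 11 in F_13[x]/(f).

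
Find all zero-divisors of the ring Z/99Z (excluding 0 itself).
An element a ∈ Z/99Z (with a ≠ 0) is a zero-divisor iff gcd(a, 99) > 1 (because a is a unit precisely when gcd(a, n) = 1, and in Z/nZ every nonzero, non-unit element is a zero-divisor). Scan a = 1, ..., 98 and keep those with gcd(a, 99) > 1:
  gcd(3, 99) = 3, gcd(6, 99) = 3, gcd(9, 99) = 9, gcd(11, 99) = 11, gcd(12, 99) = 3, gcd(15, 99) = 3, gcd(18, 99) = 9, gcd(21, 99) = 3, gcd(22, 99) = 11, gcd(24, 99) = 3, gcd(27, 99) = 9, gcd(30, 99) = 3, gcd(33, 99) = 33, gcd(36, 99) = 9, gcd(39, 99) = 3, gcd(42, 99) = 3, gcd(44, 99) = 11, gcd(45, 99) = 9, gcd(48, 99) = 3, gcd(51, 99) = 3, gcd(54, 99) = 9, gcd(55, 99) = 11, gcd(57, 99) = 3, gcd(60, 99) = 3, gcd(63, 99) = 9, gcd(66, 99) = 33, gcd(69, 99) = 3, gcd(72, 99) = 9, gcd(75, 99) = 3, gcd(77, 99) = 11, gcd(78, 99) = 3, gcd(81, 99) = 9, gcd(84, 99) = 3, gcd(87, 99) = 3, gcd(88, 99) = 11, gcd(90, 99) = 9, gcd(93, 99) = 3, gcd(96, 99) = 3.
All other a ∈ {1, ..., 98} have gcd(a, 99) = 1 and are units. So the nonzero zero-divisors are exactly the 38 values of a appearing in this scan.

Final answer: nonzero zero-divisors of Z/99Z = {3, 6, 9, 11, 12, 15, 18, 21, 22, 24, 27, 30, 33, 36, 39, 42, 44, 45, 48, 51, 54, 55, 57, 60, 63, 66, 69, 72, 75, 77, 78, 81, 84, 87, 88, 90, 93, 96}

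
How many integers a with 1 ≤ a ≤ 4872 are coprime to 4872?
The number of a ∈ {1, ..., 4872} with gcd(a, 4872) = 1 is by definition Euler's totient φ(4872). φ is multiplicative, with φ(p^e) = p^e − p^(e−1). Factorise 4872 = 2^3 · 3 · 7 · 29. Then
  φ(4872) = (2^3 − 2^2) · (3 − 1) · (7 − 1) · (29 − 1) = 4 · 2 · 6 · 28 = 1344.
So there are 1344 such integers.

Final answer: 1344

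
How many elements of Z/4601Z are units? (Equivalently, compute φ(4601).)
An element a ∈ Z/4601Z is a unit iff gcd(a, 4601) = 1, so the number of units is φ(4601). φ is multiplicative, with φ(p^e) = p^e − p^(e−1). Factorise 4601 = 43 · 107. Then
  φ(4601) = (43 − 1) · (107 − 1) = 42 · 106 = 4452.

Final answer: Z/4601Z has φ(4601) = 4452 units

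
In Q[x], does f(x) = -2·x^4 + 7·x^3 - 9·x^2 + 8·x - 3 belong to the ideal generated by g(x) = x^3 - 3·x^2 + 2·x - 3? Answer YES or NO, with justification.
NO

In Q[x] the ideal (g) consists of all multiples of g, so f ∈ (g) iff g | f, i.e. iff the remainder of f on division by g is 0. Divide f by g (g is monic, so eliminate the leading term of the running remainder at each step):
  leading term -2·x^4: subtract (-2·x)·g(x) = -2·x^4 + 6·x^3 - 4·x^2 + 6·x, leaving x^3 - 5·x^2 + 2·x - 3
  leading term x^3: subtract (1)·g(x) = x^3 - 3·x^2 + 2·x - 3, leaving -2·x^2
The remainder r(x) = -2·x^2 ≠ 0 (and deg r < deg g), so g ∤ f, i.e. f ∉ (g).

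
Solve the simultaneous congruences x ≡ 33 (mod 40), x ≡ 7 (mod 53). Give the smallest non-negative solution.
The moduli 40, 53 are pairwise coprime, so by the CRT there is a unique solution mod 40·53 = 2120.
Solve by successive substitution. Start with x ≡ 33 (mod 40).
  Combine with x ≡ 7 (mod 53): write x = 33 + 40·t and require 33 + 40·t ≡ 7 (mod 53), i.e. 40·t ≡ 7 − 33 ≡ 27 (mod 53). Since 40^(−1) ≡ 4 (mod 53), t ≡ 4·27 ≡ 2 (mod 53). So x ≡ 33 + 40·2 = 113 (mod 2120).
Unique solution in [0, 2120): x = 113.

Final answer: x ≡ 113 (mod 2120); the representative in [0, 2120) is 113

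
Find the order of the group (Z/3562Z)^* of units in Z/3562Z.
|(Z/3562Z)^*| = 1632

(Z/3562Z)^* consists of the classes a with gcd(a, 3562) = 1, so its order is φ(3562). φ is multiplicative, with φ(p^e) = p^e − p^(e−1). Factorise 3562 = 2 · 13 · 137. Then
  φ(3562) = (2 − 1) · (13 − 1) · (137 − 1) = 1 · 12 · 136 = 1632.
Thus |(Z/3562Z)^*| = 1632.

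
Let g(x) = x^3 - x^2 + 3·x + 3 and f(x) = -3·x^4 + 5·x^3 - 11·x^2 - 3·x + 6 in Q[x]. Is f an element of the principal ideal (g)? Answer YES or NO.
YES

In Q[x] the ideal (g) consists of all multiples of g, so f ∈ (g) iff g | f, i.e. iff the remainder of f on division by g is 0. Divide f by g (g is monic, so eliminate the leading term of the running remainder at each step):
  leading term -3·x^4: subtract (-3·x)·g(x) = -3·x^4 + 3·x^3 - 9·x^2 - 9·x, leaving 2·x^3 - 2·x^2 + 6·x + 6
  leading term 2·x^3: subtract (2)·g(x) = 2·x^3 - 2·x^2 + 6·x + 6, leaving 0
The remainder is 0, so f(x) = g(x) · h(x) with h(x) = 2 - 3·x. Hence g | f, i.e. f ∈ (g).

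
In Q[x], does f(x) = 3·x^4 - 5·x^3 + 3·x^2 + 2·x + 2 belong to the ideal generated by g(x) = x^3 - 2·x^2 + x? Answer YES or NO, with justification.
In Q[x] the ideal (g) consists of all multiples of g, so f ∈ (g) iff g | f, i.e. iff the remainder of f on division by g is 0. Divide f by g (g is monic, so eliminate the leading term of the running remainder at each step):
  leading term 3·x^4: subtract (3·x)·g(x) = 3·x^4 - 6·x^3 + 3·x^2, leaving x^3 + 2·x + 2
  leading term x^3: subtract (1)·g(x) = x^3 - 2·x^2 + x, leaving 2·x^2 + x + 2
The remainder r(x) = 2·x^2 + x + 2 ≠ 0 (and deg r < deg g), so g ∤ f, i.e. f ∉ (g).

Final answer: NO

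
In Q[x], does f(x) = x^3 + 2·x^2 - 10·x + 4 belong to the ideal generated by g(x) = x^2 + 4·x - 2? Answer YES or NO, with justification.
In Q[x] the ideal (g) consists of all multiples of g, so f ∈ (g) iff g | f, i.e. iff the remainder of f on division by g is 0. Divide f by g (g is monic, so eliminate the leading term of the running remainder at each step):
  leading term x^3: subtract (x)·g(x) = x^3 + 4·x^2 - 2·x, leaving -2·x^2 - 8·x + 4
  leading term -2·x^2: subtract (-2)·g(x) = -2·x^2 - 8·x + 4, leaving 0
The remainder is 0, so f(x) = g(x) · h(x) with h(x) = x - 2. Hence g | f, i.e. f ∈ (g).

Final answer: YES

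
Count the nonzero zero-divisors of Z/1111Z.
In Z/1111Z each nonzero element is either a unit (gcd with 1111 is 1) or a zero-divisor (gcd > 1). The number of units is φ(1111): factorise 1111 = 11 · 101, so φ(1111) = (11 − 1) · (101 − 1) = 10 · 100 = 1000. The nonzero elements number 1111 − 1 = 1110. Hence the nonzero zero-divisors number 1110 − 1000 = 110.

Final answer: Z/1111Z has 110 nonzero zero-divisors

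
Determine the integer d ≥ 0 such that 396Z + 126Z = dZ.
(396, 126) = (18); d = 18

In the PID Z, (a, b) is generated by gcd(a, b). Compute gcd(396, 126) with the extended Euclidean algorithm, tracking rows (r, s, t) with s·396 + t·126 = r:
  row A: (396, 1, 0)   [1·396 + 0·126 = 396]
  row B: (126, 0, 1)   [0·396 + 1·126 = 126]
  396 = 3·126 + 18   → row C = row A − 3·row B = (18, 1, −3)   [check: 1·396 − 3·126 = 18]
  126 = 7·18 + 0   → remainder 0, stop. gcd = 18 (last nonzero row C).
So gcd(396, 126) = 18, with Bézout identity 1·396 − 3·126 = 18. Containment (⊇): the Bézout identity exhibits 18 as an element of (396, 126), giving (18) ⊆ (396, 126). Containment (⊆): since 18 | 396 and 18 | 126 (396 = 18·22, 126 = 18·7), every Z-linear combination of 396 and 126 is divisible by 18, so (396, 126) ⊆ (18). Therefore (396, 126) = (18), d = 18.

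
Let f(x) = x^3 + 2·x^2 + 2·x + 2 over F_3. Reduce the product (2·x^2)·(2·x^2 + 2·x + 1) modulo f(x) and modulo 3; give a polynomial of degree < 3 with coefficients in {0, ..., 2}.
Multiply as integer polynomials: a · b = 4·x^4 + 4·x^3 + 2·x^2. Reducing coefficients mod 3: a · b ≡ x^4 + x^3 + 2·x^2. Now divide by f(x) = x^3 + 2·x^2 + 2·x + 2 in F_3[x], eliminating the leading term at each step:
  leading term x^4: subtract (x)·f(x) = x^4 + 2·x^3 + 2·x^2 + 2·x, leaving 2·x^3 + x (coefficients mod 3)
  leading term 2·x^3: subtract (2)·f(x) = 2·x^3 + x^2 + x + 1, leaving 2·x^2 + 2 (coefficients mod 3)
The degree is now < 3, so this is the remainder. Hence a · b ≡ 2·x^2 + 2 in F_3[x]/(f).

Final answer: a · b ≡ 2·x^2 + 2 (mod f(x))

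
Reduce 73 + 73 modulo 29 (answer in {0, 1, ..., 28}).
1

Reduce the summands first: 73 ≡ 15, 73 ≡ 15 (mod 29), so 73 + 73 ≡ 15 + 15 (mod 29). 15 + 15 = 30; 30 = 1·29 + 1, so (73 + 73) mod 29 = 1.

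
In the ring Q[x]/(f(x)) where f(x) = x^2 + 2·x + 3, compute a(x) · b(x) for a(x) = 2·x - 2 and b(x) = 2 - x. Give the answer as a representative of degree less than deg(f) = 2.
a · b ≡ 10·x + 2 (mod f(x))

First multiply in Q[x] without reducing: a · b = -2·x^2 + 6·x - 4. Now divide by f(x) = x^2 + 2·x + 3, eliminating the leading term at each step:
  leading term -2·x^2: subtract (-2)·f(x) = -2·x^2 - 4·x - 6, leaving 10·x + 2
The degree is now < 2, so this is the remainder. Hence a · b ≡ 10·x + 2 in Q[x]/(f).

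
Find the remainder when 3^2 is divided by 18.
9

Use repeated squaring. Binary(2) = 10. Walk through the bits of the exponent 2 left-to-right: at each bit after the leading one, square the running value, then multiply by 3 if the bit is 1 (always reducing mod 18):
  bit 1 = 1 (leading): start with 3.
  bit 2 = 0: square 3^2 = 9 (mod 18).
Final value: 3^2 ≡ 9 (mod 18).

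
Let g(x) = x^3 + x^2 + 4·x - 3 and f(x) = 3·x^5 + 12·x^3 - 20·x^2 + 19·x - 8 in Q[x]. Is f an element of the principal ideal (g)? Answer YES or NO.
NO

In Q[x] the ideal (g) consists of all multiples of g, so f ∈ (g) iff g | f, i.e. iff the remainder of f on division by g is 0. Divide f by g (g is monic, so eliminate the leading term of the running remainder at each step):
  leading term 3·x^5: subtract (3·x^2)·g(x) = 3·x^5 + 3·x^4 + 12·x^3 - 9·x^2, leaving -3·x^4 - 11·x^2 + 19·x - 8
  leading term -3·x^4: subtract (-3·x)·g(x) = -3·x^4 - 3·x^3 - 12·x^2 + 9·x, leaving 3·x^3 + x^2 + 10·x - 8
  leading term 3·x^3: subtract (3)·g(x) = 3·x^3 + 3·x^2 + 12·x - 9, leaving -2·x^2 - 2·x + 1
The remainder r(x) = -2·x^2 - 2·x + 1 ≠ 0 (and deg r < deg g), so g ∤ f, i.e. f ∉ (g).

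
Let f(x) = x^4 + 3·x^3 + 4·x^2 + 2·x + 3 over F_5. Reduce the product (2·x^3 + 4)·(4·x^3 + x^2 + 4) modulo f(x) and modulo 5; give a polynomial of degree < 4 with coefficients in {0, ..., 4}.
a · b ≡ 4·x^3 + 3·x^2 + 3·x + 4 (mod f(x))

Multiply as integer polynomials: a · b = 8·x^6 + 2·x^5 + 24·x^3 + 4·x^2 + 16. Reducing coefficients mod 5: a · b ≡ 3·x^6 + 2·x^5 + 4·x^3 + 4·x^2 + 1. Now divide by f(x) = x^4 + 3·x^3 + 4·x^2 + 2·x + 3 in F_5[x], eliminating the leading term at each step:
  leading term 3·x^6: subtract (3·x^2)·f(x) = 3·x^6 + 4·x^5 + 2·x^4 + x^3 + 4·x^2, leaving 3·x^5 + 3·x^4 + 3·x^3 + 1 (coefficients mod 5)
  leading term 3·x^5: subtract (3·x)·f(x) = 3·x^5 + 4·x^4 + 2·x^3 + x^2 + 4·x, leaving 4·x^4 + x^3 + 4·x^2 + x + 1 (coefficients mod 5)
  leading term 4·x^4: subtract (4)·f(x) = 4·x^4 + 2·x^3 + x^2 + 3·x + 2, leaving 4·x^3 + 3·x^2 + 3·x + 4 (coefficients mod 5)
The degree is now < 4, so this is the remainder. Hence a · b ≡ 4·x^3 + 3·x^2 + 3·x + 4 in F_5[x]/(f).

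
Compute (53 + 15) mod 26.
16

Reduce the summands first: 53 ≡ 1 (mod 26), so 53 + 15 ≡ 1 + 15 (mod 26). 1 + 15 = 16; 16 = 0·26 + 16, so (53 + 15) mod 26 = 16.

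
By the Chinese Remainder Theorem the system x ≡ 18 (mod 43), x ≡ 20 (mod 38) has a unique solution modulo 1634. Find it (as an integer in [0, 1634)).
The moduli 43, 38 are pairwise coprime, so by the CRT there is a unique solution mod 43·38 = 1634.
Solve by successive substitution. Start with x ≡ 18 (mod 43).
  Combine with x ≡ 20 (mod 38): write x = 18 + 43·t and require 18 + 43·t ≡ 20 (mod 38), i.e. 43·t ≡ 20 − 18 ≡ 2 (mod 38). Since 43^(−1) ≡ 23 (mod 38) (43 ≡ 5 (mod 38)), t ≡ 23·2 ≡ 8 (mod 38). So x ≡ 18 + 43·8 = 362 (mod 1634).
Unique solution in [0, 1634): x = 362.

Final answer: x ≡ 362 (mod 1634); the representative in [0, 1634) is 362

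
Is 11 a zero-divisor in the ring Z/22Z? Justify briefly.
gcd(11, 22) = 11 > 1, so 11 is not a unit in Z/22Z. In Z/nZ every nonzero non-unit is a zero-divisor: explicitly, take b = 22/gcd = 2 ≠ 0 (mod 22); then 11·2 = 22 = 1·22, i.e. 11·2 ≡ 0 (mod 22). So 11 is a zero-divisor.

Final answer: YES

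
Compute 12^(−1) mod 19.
12^(−1) ≡ 8 (mod 19)

Apply the extended Euclidean algorithm to (19, 12), tracking rows (r, s, t) with s·19 + t·12 = r. Each division r_prev = q·r_cur + r_new produces the new row as (previous row) − q·(current row):
  row A: (19, 1, 0)   [1·19 + 0·12 = 19]
  row B: (12, 0, 1)   [0·19 + 1·12 = 12]
  19 = 1·12 + 7   → row C = row A − 1·row B = (7, 1, −1)   [check: 1·19 − 1·12 = 7]
  12 = 1·7 + 5   → row D = row B − 1·row C = (5, −1, 2)   [check: −1·19 + 2·12 = 5]
  7 = 1·5 + 2   → row E = row C − 1·row D = (2, 2, −3)   [check: 2·19 − 3·12 = 2]
  5 = 2·2 + 1   → row F = row D − 2·row E = (1, −5, 8)   [check: −5·19 + 8·12 = 1]
  2 = 2·1 + 0   → remainder 0, stop. gcd = 1 (last nonzero row F).
The gcd is 1, so 12 is invertible mod 19. The last nonzero row gives −5·19 + 8·12 = 1, so t = 8. So 12^(−1) ≡ 8 (mod 19). Verify: 12 · 8 = 96 ≡ 1 (mod 19). ✓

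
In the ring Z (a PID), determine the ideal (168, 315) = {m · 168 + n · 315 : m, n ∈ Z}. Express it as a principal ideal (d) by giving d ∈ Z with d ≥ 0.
In the PID Z, (a, b) is generated by gcd(a, b). Compute gcd(315, 168) with the extended Euclidean algorithm, tracking rows (r, s, t) with s·315 + t·168 = r:
  row A: (315, 1, 0)   [1·315 + 0·168 = 315]
  row B: (168, 0, 1)   [0·315 + 1·168 = 168]
  315 = 1·168 + 147   → row C = row A − 1·row B = (147, 1, −1)   [check: 1·315 − 1·168 = 147]
  168 = 1·147 + 21   → row D = row B − 1·row C = (21, −1, 2)   [check: −1·315 + 2·168 = 21]
  147 = 7·21 + 0   → remainder 0, stop. gcd = 21 (last nonzero row D).
So gcd(168, 315) = 21, with Bézout identity −1·315 + 2·168 = 21. Containment (⊇): the Bézout identity exhibits 21 as an element of (168, 315), giving (21) ⊆ (168, 315). Containment (⊆): since 21 | 168 and 21 | 315 (168 = 21·8, 315 = 21·15), every Z-linear combination of 168 and 315 is divisible by 21, so (168, 315) ⊆ (21). Therefore (168, 315) = (21), d = 21.

Final answer: (168, 315) = (21); d = 21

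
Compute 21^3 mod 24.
Use repeated squaring. Binary(3) = 11. Walk through the bits of the exponent 3 left-to-right: at each bit after the leading one, square the running value, then multiply by 21 if the bit is 1 (always reducing mod 24):
  bit 1 = 1 (leading): start with 21.
  bit 2 = 1: square 21^2 = 441 ≡ 9; bit is 1, so multiply 9·21 = 189 ≡ 21 (mod 24).
Final value: 21^3 ≡ 21 (mod 24).

Final answer: 21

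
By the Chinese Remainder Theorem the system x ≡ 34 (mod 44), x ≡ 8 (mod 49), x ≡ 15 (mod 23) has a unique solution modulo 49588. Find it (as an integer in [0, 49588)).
x ≡ 5006 (mod 49588); the representative in [0, 49588) is 5006

The moduli 44, 49, 23 are pairwise coprime, so by the CRT there is a unique solution mod 44·49·23 = 49588.
Solve by successive substitution. Start with x ≡ 34 (mod 44).
  Combine with x ≡ 8 (mod 49): write x = 34 + 44·t and require 34 + 44·t ≡ 8 (mod 49), i.e. 44·t ≡ 8 − 34 ≡ 23 (mod 49). Since 44^(−1) ≡ 39 (mod 49), t ≡ 39·23 ≡ 15 (mod 49). So x ≡ 34 + 44·15 = 694 (mod 2156).
  Combine with x ≡ 15 (mod 23): write x = 694 + 2156·t and require 694 + 2156·t ≡ 15 (mod 23), i.e. 2156·t ≡ 15 − 694 ≡ 11 (mod 23). Since 2156^(−1) ≡ 19 (mod 23) (2156 ≡ 17 (mod 23)), t ≡ 19·11 ≡ 2 (mod 23). So x ≡ 694 + 2156·2 = 5006 (mod 49588).
Unique solution in [0, 49588): x = 5006.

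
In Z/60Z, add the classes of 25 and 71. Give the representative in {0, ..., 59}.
Reduce the summands first: 71 ≡ 11 (mod 60), so 25 + 71 ≡ 25 + 11 (mod 60). 25 + 11 = 36; 36 = 0·60 + 36, so (25 + 71) mod 60 = 36.

Final answer: 36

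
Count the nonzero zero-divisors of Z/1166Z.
Z/1166Z has 645 nonzero zero-divisors

In Z/1166Z each nonzero element is either a unit (gcd with 1166 is 1) or a zero-divisor (gcd > 1). The number of units is φ(1166): factorise 1166 = 2 · 11 · 53, so φ(1166) = (2 − 1) · (11 − 1) · (53 − 1) = 1 · 10 · 52 = 520. The nonzero elements number 1166 − 1 = 1165. Hence the nonzero zero-divisors number 1165 − 520 = 645.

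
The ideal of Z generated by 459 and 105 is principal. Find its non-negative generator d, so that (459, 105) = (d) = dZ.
In the PID Z, (a, b) is generated by gcd(a, b). Compute gcd(459, 105) with the extended Euclidean algorithm, tracking rows (r, s, t) with s·459 + t·105 = r:
  row A: (459, 1, 0)   [1·459 + 0·105 = 459]
  row B: (105, 0, 1)   [0·459 + 1·105 = 105]
  459 = 4·105 + 39   → row C = row A − 4·row B = (39, 1, −4)   [check: 1·459 − 4·105 = 39]
  105 = 2·39 + 27   → row D = row B − 2·row C = (27, −2, 9)   [check: −2·459 + 9·105 = 27]
  39 = 1·27 + 12   → row E = row C − 1·row D = (12, 3, −13)   [check: 3·459 − 13·105 = 12]
  27 = 2·12 + 3   → row F = row D − 2·row E = (3, −8, 35)   [check: −8·459 + 35·105 = 3]
  12 = 4·3 + 0   → remainder 0, stop. gcd = 3 (last nonzero row F).
So gcd(459, 105) = 3, with Bézout identity −8·459 + 35·105 = 3. Containment (⊇): the Bézout identity exhibits 3 as an element of (459, 105), giving (3) ⊆ (459, 105). Containment (⊆): since 3 | 459 and 3 | 105 (459 = 3·153, 105 = 3·35), every Z-linear combination of 459 and 105 is divisible by 3, so (459, 105) ⊆ (3). Therefore (459, 105) = (3), d = 3.

Final answer: (459, 105) = (3); d = 3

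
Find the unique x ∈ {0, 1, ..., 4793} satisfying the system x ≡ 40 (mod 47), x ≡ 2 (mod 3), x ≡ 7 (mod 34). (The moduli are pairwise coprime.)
x ≡ 4223 (mod 4794); the representative in [0, 4794) is 4223

The moduli 47, 3, 34 are pairwise coprime, so by the CRT there is a unique solution mod 47·3·34 = 4794.
Solve by successive substitution. Start with x ≡ 40 (mod 47).
  Combine with x ≡ 2 (mod 3): write x = 40 + 47·t and require 40 + 47·t ≡ 2 (mod 3), i.e. 47·t ≡ 2 − 40 ≡ 1 (mod 3). Since 47^(−1) ≡ 2 (mod 3) (47 ≡ 2 (mod 3)), t ≡ 2·1 ≡ 2 (mod 3). So x ≡ 40 + 47·2 = 134 (mod 141).
  Combine with x ≡ 7 (mod 34): write x = 134 + 141·t and require 134 + 141·t ≡ 7 (mod 34), i.e. 141·t ≡ 7 − 134 ≡ 9 (mod 34). Since 141^(−1) ≡ 7 (mod 34) (141 ≡ 5 (mod 34)), t ≡ 7·9 ≡ 29 (mod 34). So x ≡ 134 + 141·29 = 4223 (mod 4794).
Unique solution in [0, 4794): x = 4223.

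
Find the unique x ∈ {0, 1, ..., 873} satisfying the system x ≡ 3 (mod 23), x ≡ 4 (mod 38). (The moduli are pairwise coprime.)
x ≡ 118 (mod 874); the representative in [0, 874) is 118

The moduli 23, 38 are pairwise coprime, so by the CRT there is a unique solution mod 23·38 = 874.
Solve by successive substitution. Start with x ≡ 3 (mod 23).
  Combine with x ≡ 4 (mod 38): write x = 3 + 23·t and require 3 + 23·t ≡ 4 (mod 38), i.e. 23·t ≡ 4 − 3 ≡ 1 (mod 38). Since 23^(−1) ≡ 5 (mod 38), t ≡ 5·1 ≡ 5 (mod 38). So x ≡ 3 + 23·5 = 118 (mod 874).
Unique solution in [0, 874): x = 118.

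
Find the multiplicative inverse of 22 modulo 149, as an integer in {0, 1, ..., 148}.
22^(−1) ≡ 61 (mod 149)

Apply the extended Euclidean algorithm to (149, 22), tracking rows (r, s, t) with s·149 + t·22 = r. Each division r_prev = q·r_cur + r_new produces the new row as (previous row) − q·(current row):
  row A: (149, 1, 0)   [1·149 + 0·22 = 149]
  row B: (22, 0, 1)   [0·149 + 1·22 = 22]
  149 = 6·22 + 17   → row C = row A − 6·row B = (17, 1, −6)   [check: 1·149 − 6·22 = 17]
  22 = 1·17 + 5   → row D = row B − 1·row C = (5, −1, 7)   [check: −1·149 + 7·22 = 5]
  17 = 3·5 + 2   → row E = row C − 3·row D = (2, 4, −27)   [check: 4·149 − 27·22 = 2]
  5 = 2·2 + 1   → row F = row D − 2·row E = (1, −9, 61)   [check: −9·149 + 61·22 = 1]
  2 = 2·1 + 0   → remainder 0, stop. gcd = 1 (last nonzero row F).
The gcd is 1, so 22 is invertible mod 149. The last nonzero row gives −9·149 + 61·22 = 1, so t = 61. So 22^(−1) ≡ 61 (mod 149). Verify: 22 · 61 = 1342 ≡ 1 (mod 149). ✓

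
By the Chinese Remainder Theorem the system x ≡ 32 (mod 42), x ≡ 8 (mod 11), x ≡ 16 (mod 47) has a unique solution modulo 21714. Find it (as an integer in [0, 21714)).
x ≡ 8852 (mod 21714); the representative in [0, 21714) is 8852

The moduli 42, 11, 47 are pairwise coprime, so by the CRT there is a unique solution mod 42·11·47 = 21714.
Solve by successive substitution. Start with x ≡ 32 (mod 42).
  Combine with x ≡ 8 (mod 11): write x = 32 + 42·t and require 32 + 42·t ≡ 8 (mod 11), i.e. 42·t ≡ 8 − 32 ≡ 9 (mod 11). Since 42^(−1) ≡ 5 (mod 11) (42 ≡ 9 (mod 11)), t ≡ 5·9 ≡ 1 (mod 11). So x ≡ 32 + 42·1 = 74 (mod 462).
  Combine with x ≡ 16 (mod 47): write x = 74 + 462·t and require 74 + 462·t ≡ 16 (mod 47), i.e. 462·t ≡ 16 − 74 ≡ 36 (mod 47). Since 462^(−1) ≡ 41 (mod 47) (462 ≡ 39 (mod 47)), t ≡ 41·36 ≡ 19 (mod 47). So x ≡ 74 + 462·19 = 8852 (mod 21714).
Unique solution in [0, 21714): x = 8852.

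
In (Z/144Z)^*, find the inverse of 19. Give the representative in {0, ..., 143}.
Apply the extended Euclidean algorithm to (144, 19), tracking rows (r, s, t) with s·144 + t·19 = r. Each division r_prev = q·r_cur + r_new produces the new row as (previous row) − q·(current row):
  row A: (144, 1, 0)   [1·144 + 0·19 = 144]
  row B: (19, 0, 1)   [0·144 + 1·19 = 19]
  144 = 7·19 + 11   → row C = row A − 7·row B = (11, 1, −7)   [check: 1·144 − 7·19 = 11]
  19 = 1·11 + 8   → row D = row B − 1·row C = (8, −1, 8)   [check: −1·144 + 8·19 = 8]
  11 = 1·8 + 3   → row E = row C − 1·row D = (3, 2, −15)   [check: 2·144 − 15·19 = 3]
  8 = 2·3 + 2   → row F = row D − 2·row E = (2, −5, 38)   [check: −5·144 + 38·19 = 2]
  3 = 1·2 + 1   → row G = row E − 1·row F = (1, 7, −53)   [check: 7·144 − 53·19 = 1]
  2 = 2·1 + 0   → remainder 0, stop. gcd = 1 (last nonzero row G).
The gcd is 1, so 19 is invertible mod 144. The last nonzero row gives 7·144 − 53·19 = 1, so t = −53. So 19^(−1) ≡ −53 ≡ 91 (mod 144). Verify: 19 · 91 = 1729 ≡ 1 (mod 144). ✓

Final answer: 19^(−1) ≡ 91 (mod 144)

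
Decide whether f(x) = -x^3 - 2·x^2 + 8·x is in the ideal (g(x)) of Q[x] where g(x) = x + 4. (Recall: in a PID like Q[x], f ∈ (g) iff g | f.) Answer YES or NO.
YES

In Q[x] the ideal (g) consists of all multiples of g, so f ∈ (g) iff g | f, i.e. iff the remainder of f on division by g is 0. Divide f by g (g is monic, so eliminate the leading term of the running remainder at each step):
  leading term -x^3: subtract (-x^2)·g(x) = -x^3 - 4·x^2, leaving 2·x^2 + 8·x
  leading term 2·x^2: subtract (2·x)·g(x) = 2·x^2 + 8·x, leaving 0
The remainder is 0, so f(x) = g(x) · h(x) with h(x) = -x^2 + 2·x. Hence g | f, i.e. f ∈ (g).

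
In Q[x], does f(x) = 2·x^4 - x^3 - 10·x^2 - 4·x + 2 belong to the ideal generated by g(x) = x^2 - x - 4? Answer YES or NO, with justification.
NO

In Q[x] the ideal (g) consists of all multiples of g, so f ∈ (g) iff g | f, i.e. iff the remainder of f on division by g is 0. Divide f by g (g is monic, so eliminate the leading term of the running remainder at each step):
  leading term 2·x^4: subtract (2·x^2)·g(x) = 2·x^4 - 2·x^3 - 8·x^2, leaving x^3 - 2·x^2 - 4·x + 2
  leading term x^3: subtract (x)·g(x) = x^3 - x^2 - 4·x, leaving 2 - x^2
  leading term -x^2: subtract (-1)·g(x) = -x^2 + x + 4, leaving -x - 2
The remainder r(x) = -x - 2 ≠ 0 (and deg r < deg g), so g ∤ f, i.e. f ∉ (g).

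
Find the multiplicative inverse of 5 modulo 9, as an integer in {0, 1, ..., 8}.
Apply the extended Euclidean algorithm to (9, 5), tracking rows (r, s, t) with s·9 + t·5 = r. Each division r_prev = q·r_cur + r_new produces the new row as (previous row) − q·(current row):
  row A: (9, 1, 0)   [1·9 + 0·5 = 9]
  row B: (5, 0, 1)   [0·9 + 1·5 = 5]
  9 = 1·5 + 4   → row C = row A − 1·row B = (4, 1, −1)   [check: 1·9 − 1·5 = 4]
  5 = 1·4 + 1   → row D = row B − 1·row C = (1, −1, 2)   [check: −1·9 + 2·5 = 1]
  4 = 4·1 + 0   → remainder 0, stop. gcd = 1 (last nonzero row D).
The gcd is 1, so 5 is invertible mod 9. The last nonzero row gives −1·9 + 2·5 = 1, so t = 2. So 5^(−1) ≡ 2 (mod 9). Verify: 5 · 2 = 10 ≡ 1 (mod 9). ✓

Final answer: 5^(−1) ≡ 2 (mod 9)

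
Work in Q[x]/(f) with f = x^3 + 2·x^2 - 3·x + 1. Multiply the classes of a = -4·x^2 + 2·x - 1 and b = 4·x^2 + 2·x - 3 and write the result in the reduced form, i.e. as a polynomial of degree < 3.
First multiply in Q[x] without reducing: a · b = -16·x^4 + 12·x^2 - 8·x + 3. Now divide by f(x) = x^3 + 2·x^2 - 3·x + 1, eliminating the leading term at each step:
  leading term -16·x^4: subtract (-16·x)·f(x) = -16·x^4 - 32·x^3 + 48·x^2 - 16·x, leaving 32·x^3 - 36·x^2 + 8·x + 3
  leading term 32·x^3: subtract (32)·f(x) = 32·x^3 + 64·x^2 - 96·x + 32, leaving -100·x^2 + 104·x - 29
The degree is now < 3, so this is the remainder. Hence a · b ≡ -100·x^2 + 104·x - 29 in Q[x]/(f).

Final answer: a · b ≡ -100·x^2 + 104·x - 29 (mod f(x))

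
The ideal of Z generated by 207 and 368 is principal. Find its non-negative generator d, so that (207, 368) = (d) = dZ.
(207, 368) = (23); d = 23

In the PID Z, (a, b) is generated by gcd(a, b). Compute gcd(368, 207) with the extended Euclidean algorithm, tracking rows (r, s, t) with s·368 + t·207 = r:
  row A: (368, 1, 0)   [1·368 + 0·207 = 368]
  row B: (207, 0, 1)   [0·368 + 1·207 = 207]
  368 = 1·207 + 161   → row C = row A − 1·row B = (161, 1, −1)   [check: 1·368 − 1·207 = 161]
  207 = 1·161 + 46   → row D = row B − 1·row C = (46, −1, 2)   [check: −1·368 + 2·207 = 46]
  161 = 3·46 + 23   → row E = row C − 3·row D = (23, 4, −7)   [check: 4·368 − 7·207 = 23]
  46 = 2·23 + 0   → remainder 0, stop. gcd = 23 (last nonzero row E).
So gcd(207, 368) = 23, with Bézout identity 4·368 − 7·207 = 23. Containment (⊇): the Bézout identity exhibits 23 as an element of (207, 368), giving (23) ⊆ (207, 368). Containment (⊆): since 23 | 207 and 23 | 368 (207 = 23·9, 368 = 23·16), every Z-linear combination of 207 and 368 is divisible by 23, so (207, 368) ⊆ (23). Therefore (207, 368) = (23), d = 23.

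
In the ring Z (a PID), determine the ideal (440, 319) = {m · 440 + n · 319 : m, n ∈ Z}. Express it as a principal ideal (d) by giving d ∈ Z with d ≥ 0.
In the PID Z, (a, b) is generated by gcd(a, b). Compute gcd(440, 319) with the extended Euclidean algorithm, tracking rows (r, s, t) with s·440 + t·319 = r:
  row A: (440, 1, 0)   [1·440 + 0·319 = 440]
  row B: (319, 0, 1)   [0·440 + 1·319 = 319]
  440 = 1·319 + 121   → row C = row A − 1·row B = (121, 1, −1)   [check: 1·440 − 1·319 = 121]
  319 = 2·121 + 77   → row D = row B − 2·row C = (77, −2, 3)   [check: −2·440 + 3·319 = 77]
  121 = 1·77 + 44   → row E = row C − 1·row D = (44, 3, −4)   [check: 3·440 − 4·319 = 44]
  77 = 1·44 + 33   → row F = row D − 1·row E = (33, −5, 7)   [check: −5·440 + 7·319 = 33]
  44 = 1·33 + 11   → row G = row E − 1·row F = (11, 8, −11)   [check: 8·440 − 11·319 = 11]
  33 = 3·11 + 0   → remainder 0, stop. gcd = 11 (last nonzero row G).
So gcd(440, 319) = 11, with Bézout identity 8·440 − 11·319 = 11. Containment (⊇): the Bézout identity exhibits 11 as an element of (440, 319), giving (11) ⊆ (440, 319). Containment (⊆): since 11 | 440 and 11 | 319 (440 = 11·40, 319 = 11·29), every Z-linear combination of 440 and 319 is divisible by 11, so (440, 319) ⊆ (11). Therefore (440, 319) = (11), d = 11.

Final answer: (440, 319) = (11); d = 11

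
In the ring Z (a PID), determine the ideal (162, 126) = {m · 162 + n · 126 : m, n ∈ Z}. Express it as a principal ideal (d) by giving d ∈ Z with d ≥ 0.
In the PID Z, (a, b) is generated by gcd(a, b). Compute gcd(162, 126) with the extended Euclidean algorithm, tracking rows (r, s, t) with s·162 + t·126 = r:
  row A: (162, 1, 0)   [1·162 + 0·126 = 162]
  row B: (126, 0, 1)   [0·162 + 1·126 = 126]
  162 = 1·126 + 36   → row C = row A − 1·row B = (36, 1, −1)   [check: 1·162 − 1·126 = 36]
  126 = 3·36 + 18   → row D = row B − 3·row C = (18, −3, 4)   [check: −3·162 + 4·126 = 18]
  36 = 2·18 + 0   → remainder 0, stop. gcd = 18 (last nonzero row D).
So gcd(162, 126) = 18, with Bézout identity −3·162 + 4·126 = 18. Containment (⊇): the Bézout identity exhibits 18 as an element of (162, 126), giving (18) ⊆ (162, 126). Containment (⊆): since 18 | 162 and 18 | 126 (162 = 18·9, 126 = 18·7), every Z-linear combination of 162 and 126 is divisible by 18, so (162, 126) ⊆ (18). Therefore (162, 126) = (18), d = 18.

Final answer: (162, 126) = (18); d = 18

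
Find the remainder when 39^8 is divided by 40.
Use repeated squaring. Binary(8) = 1000. Walk through the bits of the exponent 8 left-to-right: at each bit after the leading one, square the running value, then multiply by 39 if the bit is 1 (always reducing mod 40):
  bit 1 = 1 (leading): start with 39.
  bit 2 = 0: square 39^2 = 1521 ≡ 1 (mod 40).
  bit 3 = 0: square 1^2 = 1 (mod 40).
  bit 4 = 0: square 1^2 = 1 (mod 40).
Final value: 39^8 ≡ 1 (mod 40).

Final answer: 1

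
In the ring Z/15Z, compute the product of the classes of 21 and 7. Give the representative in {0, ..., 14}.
Reduce the factors first: 21 ≡ 6 (mod 15), so 21 · 7 ≡ 6 · 7 (mod 15). 6 · 7 = 42. Dividing by 15: 42 = 2·15 + 12. So (21 · 7) mod 15 = 12.

Final answer: 12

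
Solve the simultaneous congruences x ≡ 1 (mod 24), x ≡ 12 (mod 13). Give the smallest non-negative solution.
x ≡ 25 (mod 312); the representative in [0, 312) is 25

The moduli 24, 13 are pairwise coprime, so by the CRT there is a unique solution mod 24·13 = 312.
Solve by successive substitution. Start with x ≡ 1 (mod 24).
  Combine with x ≡ 12 (mod 13): write x = 1 + 24·t and require 1 + 24·t ≡ 12 (mod 13), i.e. 24·t ≡ 12 − 1 ≡ 11 (mod 13). Since 24^(−1) ≡ 6 (mod 13) (24 ≡ 11 (mod 13)), t ≡ 6·11 ≡ 1 (mod 13). So x ≡ 1 + 24·1 = 25 (mod 312).
Unique solution in [0, 312): x = 25.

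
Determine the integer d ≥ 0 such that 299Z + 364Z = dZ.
(299, 364) = (13); d = 13

In the PID Z, (a, b) is generated by gcd(a, b). Compute gcd(364, 299) with the extended Euclidean algorithm, tracking rows (r, s, t) with s·364 + t·299 = r:
  row A: (364, 1, 0)   [1·364 + 0·299 = 364]
  row B: (299, 0, 1)   [0·364 + 1·299 = 299]
  364 = 1·299 + 65   → row C = row A − 1·row B = (65, 1, −1)   [check: 1·364 − 1·299 = 65]
  299 = 4·65 + 39   → row D = row B − 4·row C = (39, −4, 5)   [check: −4·364 + 5·299 = 39]
  65 = 1·39 + 26   → row E = row C − 1·row D = (26, 5, −6)   [check: 5·364 − 6·299 = 26]
  39 = 1·26 + 13   → row F = row D − 1·row E = (13, −9, 11)   [check: −9·364 + 11·299 = 13]
  26 = 2·13 + 0   → remainder 0, stop. gcd = 13 (last nonzero row F).
So gcd(299, 364) = 13, with Bézout identity −9·364 + 11·299 = 13. Containment (⊇): the Bézout identity exhibits 13 as an element of (299, 364), giving (13) ⊆ (299, 364). Containment (⊆): since 13 | 299 and 13 | 364 (299 = 13·23, 364 = 13·28), every Z-linear combination of 299 and 364 is divisible by 13, so (299, 364) ⊆ (13). Therefore (299, 364) = (13), d = 13.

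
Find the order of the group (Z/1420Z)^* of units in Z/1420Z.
|(Z/1420Z)^*| = 560

(Z/1420Z)^* consists of the classes a with gcd(a, 1420) = 1, so its order is φ(1420). φ is multiplicative, with φ(p^e) = p^e − p^(e−1). Factorise 1420 = 2^2 · 5 · 71. Then
  φ(1420) = (2^2 − 2^1) · (5 − 1) · (71 − 1) = 2 · 4 · 70 = 560.
Thus |(Z/1420Z)^*| = 560.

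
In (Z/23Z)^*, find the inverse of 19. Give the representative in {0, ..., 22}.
19^(−1) ≡ 17 (mod 23)

Apply the extended Euclidean algorithm to (23, 19), tracking rows (r, s, t) with s·23 + t·19 = r. Each division r_prev = q·r_cur + r_new produces the new row as (previous row) − q·(current row):
  row A: (23, 1, 0)   [1·23 + 0·19 = 23]
  row B: (19, 0, 1)   [0·23 + 1·19 = 19]
  23 = 1·19 + 4   → row C = row A − 1·row B = (4, 1, −1)   [check: 1·23 − 1·19 = 4]
  19 = 4·4 + 3   → row D = row B − 4·row C = (3, −4, 5)   [check: −4·23 + 5·19 = 3]
  4 = 1·3 + 1   → row E = row C − 1·row D = (1, 5, −6)   [check: 5·23 − 6·19 = 1]
  3 = 3·1 + 0   → remainder 0, stop. gcd = 1 (last nonzero row E).
The gcd is 1, so 19 is invertible mod 23. The last nonzero row gives 5·23 − 6·19 = 1, so t = −6. So 19^(−1) ≡ −6 ≡ 17 (mod 23). Verify: 19 · 17 = 323 ≡ 1 (mod 23). ✓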